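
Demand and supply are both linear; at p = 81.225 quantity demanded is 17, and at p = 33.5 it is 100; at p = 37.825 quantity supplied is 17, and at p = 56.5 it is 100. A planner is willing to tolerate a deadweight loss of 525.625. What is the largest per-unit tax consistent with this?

29

Demand slope = (33.5 − 81.225)/(100 − 17) = −0.575, so p = 91 − 0.575q.
Supply slope = (56.5 − 37.825)/(100 − 17) = 0.225, so p = 34 + 0.225q.
Competitive equilibrium: 91 − 0.575q = 34 + 0.225q → q* = 71.25, p* = 50.0313.
A tax t gives Δq = t/0.8 and wedge t, so DWL = t²/1.6.
t²/1.6 = 525.625 → t² = 841 → t = 29.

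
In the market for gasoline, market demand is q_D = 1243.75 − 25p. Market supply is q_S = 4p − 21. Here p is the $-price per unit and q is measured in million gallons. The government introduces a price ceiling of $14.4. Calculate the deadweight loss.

$1979.76 million

In inverse form: demand p = 49.75 − 0.04q, supply p = 5.25 + 0.25q.
Competitive equilibrium: 49.75 − 0.04q = 5.25 + 0.25q → q* = 153.4483, p* = 43.6121.
At the ceiling p = 14.4, quantity supplied = (14.4 − 5.25)/0.25 = 36.6.
Willingness to pay at q' = 36.6: 49.75 − 0.04·36.6 = 48.286.
Δq = 153.4483 − 36.6 = 116.8483; wedge = 48.286 − 14.4 = 33.886.
Deadweight loss = ½ × 116.8483 × 33.886 = $1979.76 million.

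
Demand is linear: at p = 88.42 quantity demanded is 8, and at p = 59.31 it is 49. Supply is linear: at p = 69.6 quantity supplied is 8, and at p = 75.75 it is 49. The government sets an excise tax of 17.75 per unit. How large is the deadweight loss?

Demand slope = (59.31 − 88.42)/(49 − 8) = −0.71, so p = 94.1 − 0.71q.
Supply slope = (75.75 − 69.6)/(49 − 8) = 0.15, so p = 68.4 + 0.15q.
Competitive equilibrium: 94.1 − 0.71q = 68.4 + 0.15q → q* = 29.8837, p* = 72.8826.
With the tax, the buyer price exceeds the seller price by 17.75: (94.1 − 0.71q) − (68.4 + 0.15q) = 17.75 → q' = 9.2442.
Δq = 29.8837 − 9.2442 = 20.6395; the wedge equals the tax, 17.75.
DWL = ½ × 20.6395 × 17.75 = 183.18.

183.18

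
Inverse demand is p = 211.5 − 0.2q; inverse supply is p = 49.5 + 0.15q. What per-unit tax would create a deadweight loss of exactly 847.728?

24.36

Competitive equilibrium: 211.5 − 0.2q = 49.5 + 0.15q → q* = 462.8571, p* = 118.9286.
A tax t gives Δq = t/0.35 and wedge t, so DWL = t²/0.7.
t²/0.7 = 847.728 → t² = 593.4096 → t = 24.36.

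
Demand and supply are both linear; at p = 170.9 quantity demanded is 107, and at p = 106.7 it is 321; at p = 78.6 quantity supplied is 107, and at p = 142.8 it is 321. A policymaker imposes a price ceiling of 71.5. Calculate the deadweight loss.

Demand slope = (106.7 − 170.9)/(321 − 107) = −0.3, so p = 203 − 0.3q.
Supply slope = (142.8 − 78.6)/(321 − 107) = 0.3, so p = 46.5 + 0.3q.
Competitive equilibrium: 203 − 0.3q = 46.5 + 0.3q → q* = 260.8333, p* = 124.75.
At the ceiling p = 71.5, quantity supplied = (71.5 − 46.5)/0.3 = 83.3333.
Willingness to pay at q' = 83.3333: 203 − 0.3·83.3333 = 178.
Δq = 260.8333 − 83.3333 = 177.5; wedge = 178 − 71.5 = 106.5.
Welfare loss = ½ × 177.5 × 106.5 = 9451.875.

9451.875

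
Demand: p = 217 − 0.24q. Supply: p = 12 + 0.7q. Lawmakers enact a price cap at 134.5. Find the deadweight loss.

Competitive equilibrium: 217 − 0.24q = 12 + 0.7q → q* = 218.0851, p* = 164.6596.
At the ceiling p = 134.5, quantity supplied = (134.5 − 12)/0.7 = 175.
Willingness to pay at q' = 175: 217 − 0.24·175 = 175.
Δq = 218.0851 − 175 = 43.0851; wedge = 175 − 134.5 = 40.5.
Welfare loss = ½ × 43.0851 × 40.5 = 872.47.

872.47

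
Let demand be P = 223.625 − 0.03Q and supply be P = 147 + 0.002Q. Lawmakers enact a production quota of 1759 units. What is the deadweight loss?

Competitive equilibrium: 223.625 − 0.03Q = 147 + 0.002Q → Q* = 2394.5313, P* = 151.7891.
At Q = 1759: demand price = 223.625 − 0.03·1759 = 170.855; supply price = 147 + 0.002·1759 = 150.518.
ΔQ = 2394.5313 − 1759 = 635.5313; wedge = 170.855 − 150.518 = 20.337.
The triangle = ½ × 635.5313 × 20.337 = 6462.40.

6462.40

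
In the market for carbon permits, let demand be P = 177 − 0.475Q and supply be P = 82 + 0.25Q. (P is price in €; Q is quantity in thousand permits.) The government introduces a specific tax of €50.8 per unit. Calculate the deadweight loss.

Competitive equilibrium: 177 − 0.475Q = 82 + 0.25Q → Q* = 131.0345, P* = 114.7586.
With the tax, the buyer price exceeds the seller price by 50.8: (177 − 0.475Q) − (82 + 0.25Q) = 50.8 → Q' = 60.9655.
ΔQ = 131.0345 − 60.9655 = 70.069; the wedge equals the tax, 50.8.
DWL = ½ × 70.069 × 50.8 = €1779.75 thousand.

€1779.75 thousand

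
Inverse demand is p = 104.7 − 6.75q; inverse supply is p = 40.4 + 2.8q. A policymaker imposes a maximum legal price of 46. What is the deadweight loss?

Competitive equilibrium: 104.7 − 6.75q = 40.4 + 2.8q → q* = 6.733, p* = 59.2524.
At the ceiling p = 46, quantity supplied = (46 − 40.4)/2.8 = 2.
Willingness to pay at q' = 2: 104.7 − 6.75·2 = 91.2.
Δq = 6.733 − 2 = 4.733; wedge = 91.2 − 46 = 45.2.
DWL = ½ × 4.733 × 45.2 = 106.97.

106.97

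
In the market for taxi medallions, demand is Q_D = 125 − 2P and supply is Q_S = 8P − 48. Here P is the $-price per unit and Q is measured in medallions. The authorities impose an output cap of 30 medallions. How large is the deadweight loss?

$1140.05

In inverse form: demand P = 62.5 − 0.5Q, supply P = 6 + 0.125Q.
Competitive equilibrium: 62.5 − 0.5Q = 6 + 0.125Q → Q* = 90.4, P* = 17.3.
At Q = 30: demand price = 62.5 − 0.5·30 = 47.5; supply price = 6 + 0.125·30 = 9.75.
ΔQ = 90.4 − 30 = 60.4; wedge = 47.5 − 9.75 = 37.75.
Deadweight loss = ½ × 60.4 × 37.75 = $1140.05.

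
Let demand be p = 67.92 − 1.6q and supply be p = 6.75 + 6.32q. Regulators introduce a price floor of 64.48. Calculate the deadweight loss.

Competitive equilibrium: 67.92 − 1.6q = 6.75 + 6.32q → q* = 7.7235, p* = 55.5624.
At the floor p = 64.48, quantity demanded = (67.92 − 64.48)/1.6 = 2.15.
Sellers' marginal cost at q' = 2.15: 6.75 + 6.32·2.15 = 20.338.
Δq = 7.7235 − 2.15 = 5.5735; wedge = 64.48 − 20.338 = 44.142.
Welfare loss = ½ × 5.5735 × 44.142 = 123.01.

123.01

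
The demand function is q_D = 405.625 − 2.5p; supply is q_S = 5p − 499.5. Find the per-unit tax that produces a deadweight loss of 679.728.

28.56

In inverse form: demand p = 162.25 − 0.4q, supply p = 99.9 + 0.2q.
Competitive equilibrium: 162.25 − 0.4q = 99.9 + 0.2q → q* = 103.9167, p* = 120.6833.
A tax t gives Δq = t/0.6 and wedge t, so DWL = t²/1.2.
t²/1.2 = 679.728 → t² = 815.6736 → t = 28.56.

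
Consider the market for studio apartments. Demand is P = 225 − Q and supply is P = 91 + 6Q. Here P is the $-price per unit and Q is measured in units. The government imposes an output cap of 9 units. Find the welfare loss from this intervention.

Competitive equilibrium: 225 − Q = 91 + 6Q → Q* = 19.1429, P* = 205.8571.
At Q = 9: demand price = 225 − 1·9 = 216; supply price = 91 + 6·9 = 145.
ΔQ = 19.1429 − 9 = 10.1429; wedge = 216 − 145 = 71.
DWL = ½ × 10.1429 × 71 = $360.07.

$360.07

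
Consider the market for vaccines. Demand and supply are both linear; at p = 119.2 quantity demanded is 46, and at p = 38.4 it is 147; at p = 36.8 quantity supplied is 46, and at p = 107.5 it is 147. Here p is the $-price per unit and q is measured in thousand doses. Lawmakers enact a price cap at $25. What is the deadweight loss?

Demand slope = (38.4 − 119.2)/(147 − 46) = −0.8, so p = 156 − 0.8q.
Supply slope = (107.5 − 36.8)/(147 − 46) = 0.7, so p = 4.6 + 0.7q.
Competitive equilibrium: 156 − 0.8q = 4.6 + 0.7q → q* = 100.9333, p* = 75.2533.
At the ceiling p = 25, quantity supplied = (25 − 4.6)/0.7 = 29.1429.
Willingness to pay at q' = 29.1429: 156 − 0.8·29.1429 = 132.6857.
Δq = 100.9333 − 29.1429 = 71.7904; wedge = 132.6857 − 25 = 107.6857.
Deadweight loss = ½ × 71.7904 × 107.6857 = $3865.40 thousand.

$3865.40 thousand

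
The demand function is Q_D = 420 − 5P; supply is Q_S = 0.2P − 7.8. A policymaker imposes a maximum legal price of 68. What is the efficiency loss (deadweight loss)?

In inverse form: demand P = 84 − 0.2Q, supply P = 39 + 5Q.
Competitive equilibrium: 84 − 0.2Q = 39 + 5Q → Q* = 8.6538, P* = 82.2692.
At the ceiling P = 68, quantity supplied = (68 − 39)/5 = 5.8.
Willingness to pay at Q' = 5.8: 84 − 0.2·5.8 = 82.84.
ΔQ = 8.6538 − 5.8 = 2.8538; wedge = 82.84 − 68 = 14.84.
Deadweight loss = ½ × 2.8538 × 14.84 = 21.18.

21.18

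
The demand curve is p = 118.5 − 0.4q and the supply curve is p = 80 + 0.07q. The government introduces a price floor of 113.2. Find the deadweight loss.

1107.99

Competitive equilibrium: 118.5 − 0.4q = 80 + 0.07q → q* = 81.9149, p* = 85.734.
At the floor p = 113.2, quantity demanded = (118.5 − 113.2)/0.4 = 13.25.
Sellers' marginal cost at q' = 13.25: 80 + 0.07·13.25 = 80.9275.
Δq = 81.9149 − 13.25 = 68.6649; wedge = 113.2 − 80.9275 = 32.2725.
The triangle = ½ × 68.6649 × 32.2725 = 1107.99.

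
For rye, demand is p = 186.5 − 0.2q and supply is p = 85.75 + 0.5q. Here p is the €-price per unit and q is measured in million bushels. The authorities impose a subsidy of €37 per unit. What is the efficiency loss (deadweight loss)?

Competitive equilibrium: 186.5 − 0.2q = 85.75 + 0.5q → q* = 143.9286, p* = 157.7143.
The subsidy lowers effective supply by 37: p = 48.75 + 0.5q.
New quantity: 186.5 − 0.2q = 48.75 + 0.5q → q' = 196.7857.
Overproduction Δq = 196.7857 − 143.9286 = 52.8571; wedge = subsidy = 37.
DWL = ½ × 52.8571 × 37 = €977.86 million.

€977.86 million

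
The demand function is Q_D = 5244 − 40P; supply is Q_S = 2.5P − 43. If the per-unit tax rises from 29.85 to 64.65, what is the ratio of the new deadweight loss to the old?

In inverse form: demand P = 131.1 − 0.025Q, supply P = 17.2 + 0.4Q.
Competitive equilibrium: 131.1 − 0.025Q = 17.2 + 0.4Q → Q* = 268, P* = 124.4.
For a per-unit tax t: ΔQ = t/0.425, so DWL = ½·t·(t/0.425) = t²/0.85.
At t = 29.85: DWL = 1048.262. At t = 64.65: DWL = 4917.203.
Ratio = (64.65/29.85)² = 4.691.

4.691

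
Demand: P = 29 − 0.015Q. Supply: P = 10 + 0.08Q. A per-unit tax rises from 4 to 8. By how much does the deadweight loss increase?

Competitive equilibrium: 29 − 0.015Q = 10 + 0.08Q → Q* = 200, P* = 26.
For a per-unit tax t: ΔQ = t/0.095, so DWL = ½·t·(t/0.095) = t²/0.19.
At t = 4: DWL = 84.211. At t = 8: DWL = 336.842.
Increase = 336.842 − 84.211 = 252.63.

252.63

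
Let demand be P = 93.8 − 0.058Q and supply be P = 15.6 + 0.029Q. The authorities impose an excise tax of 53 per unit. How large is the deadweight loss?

16143.68

Competitive equilibrium: 93.8 − 0.058Q = 15.6 + 0.029Q → Q* = 898.8506, P* = 41.6667.
With the tax, the buyer price exceeds the seller price by 53: (93.8 − 0.058Q) − (15.6 + 0.029Q) = 53 → Q' = 289.6552.
ΔQ = 898.8506 − 289.6552 = 609.1954; the wedge equals the tax, 53.
Welfare loss = ½ × 609.1954 × 53 = 16143.68.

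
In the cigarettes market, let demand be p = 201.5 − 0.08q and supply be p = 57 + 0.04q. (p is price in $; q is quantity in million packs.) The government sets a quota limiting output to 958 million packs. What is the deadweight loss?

Competitive equilibrium: 201.5 − 0.08q = 57 + 0.04q → q* = 1204.1667, p* = 105.1667.
At q = 958: demand price = 201.5 − 0.08·958 = 124.86; supply price = 57 + 0.04·958 = 95.32.
Δq = 1204.1667 − 958 = 246.1667; wedge = 124.86 − 95.32 = 29.54.
The triangle = ½ × 246.1667 × 29.54 = $3635.88 million.

$3635.88 million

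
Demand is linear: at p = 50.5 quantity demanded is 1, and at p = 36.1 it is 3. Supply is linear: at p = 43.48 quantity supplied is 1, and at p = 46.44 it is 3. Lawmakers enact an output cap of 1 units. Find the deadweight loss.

2.84

Demand slope = (36.1 − 50.5)/(3 − 1) = −7.2, so p = 57.7 − 7.2q.
Supply slope = (46.44 − 43.48)/(3 − 1) = 1.48, so p = 42 + 1.48q.
Competitive equilibrium: 57.7 − 7.2q = 42 + 1.48q → q* = 1.8088, p* = 44.677.
At q = 1: demand price = 57.7 − 7.2·1 = 50.5; supply price = 42 + 1.48·1 = 43.48.
Δq = 1.8088 − 1 = 0.8088; wedge = 50.5 − 43.48 = 7.02.
DWL = ½ × 0.8088 × 7.02 = 2.84.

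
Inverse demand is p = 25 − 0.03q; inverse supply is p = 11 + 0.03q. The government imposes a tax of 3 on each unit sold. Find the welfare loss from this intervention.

75

Competitive equilibrium: 25 − 0.03q = 11 + 0.03q → q* = 233.3333, p* = 18.
With the tax, the buyer price exceeds the seller price by 3: (25 − 0.03q) − (11 + 0.03q) = 3 → q' = 183.3333.
Δq = 233.3333 − 183.3333 = 50; the wedge equals the tax, 3.
The triangle = ½ × 50 × 3 = 75.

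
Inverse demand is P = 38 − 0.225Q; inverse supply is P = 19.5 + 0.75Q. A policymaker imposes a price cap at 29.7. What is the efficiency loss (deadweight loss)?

Competitive equilibrium: 38 − 0.225Q = 19.5 + 0.75Q → Q* = 18.9744, P* = 33.7308.
At the ceiling P = 29.7, quantity supplied = (29.7 − 19.5)/0.75 = 13.6.
Willingness to pay at Q' = 13.6: 38 − 0.225·13.6 = 34.94.
ΔQ = 18.9744 − 13.6 = 5.3744; wedge = 34.94 − 29.7 = 5.24.
The triangle = ½ × 5.3744 × 5.24 = 14.08.

14.08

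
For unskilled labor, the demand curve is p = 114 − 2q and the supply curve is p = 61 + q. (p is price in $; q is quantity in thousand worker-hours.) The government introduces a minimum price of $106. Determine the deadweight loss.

Competitive equilibrium: 114 − 2q = 61 + q → q* = 17.6667, p* = 78.6667.
At the floor p = 106, quantity demanded = (114 − 106)/2 = 4.
Sellers' marginal cost at q' = 4: 61 + 1·4 = 65.
Δq = 17.6667 − 4 = 13.6667; wedge = 106 − 65 = 41.
Deadweight loss = ½ × 13.6667 × 41 = $280.17 thousand.

$280.17 thousand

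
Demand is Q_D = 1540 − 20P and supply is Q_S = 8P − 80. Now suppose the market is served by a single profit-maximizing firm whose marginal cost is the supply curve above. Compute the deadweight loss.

In inverse form: demand P = 77 − 0.05Q, supply P = 10 + 0.125Q.
Competitive equilibrium: 77 − 0.05Q = 10 + 0.125Q → Q* = 382.8571, P* = 57.8571.
Marginal revenue: MR = 77 − 0.1Q. Set MR = MC: 77 − 0.1Q = 10 + 0.125Q → Q_m = 297.7778.
Price P_m = 77 − 0.05·297.7778 = 62.1111; MC(Q_m) = 10 + 0.125·297.7778 = 47.2222.
Competitive Q* = 382.8571, so ΔQ = 85.0793; wedge = 62.1111 − 47.2222 = 14.8889.
Deadweight loss = ½ × 85.0793 × 14.8889 = 633.37.

633.37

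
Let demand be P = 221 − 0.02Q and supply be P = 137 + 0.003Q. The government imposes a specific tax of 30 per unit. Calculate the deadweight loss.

Competitive equilibrium: 221 − 0.02Q = 137 + 0.003Q → Q* = 3652.1739, P* = 147.9565.
With the tax, the buyer price exceeds the seller price by 30: (221 − 0.02Q) − (137 + 0.003Q) = 30 → Q' = 2347.8261.
ΔQ = 3652.1739 − 2347.8261 = 1304.3478; the wedge equals the tax, 30.
The triangle = ½ × 1304.3478 × 30 = 19565.22.

19565.22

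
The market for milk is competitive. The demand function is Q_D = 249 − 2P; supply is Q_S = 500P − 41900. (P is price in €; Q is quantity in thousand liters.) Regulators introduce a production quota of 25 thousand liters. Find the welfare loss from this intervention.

€789.27 thousand

In inverse form: demand P = 124.5 − 0.5Q, supply P = 83.8 + 0.002Q.
Competitive equilibrium: 124.5 − 0.5Q = 83.8 + 0.002Q → Q* = 81.0757, P* = 83.9622.
At Q = 25: demand price = 124.5 − 0.5·25 = 112; supply price = 83.8 + 0.002·25 = 83.85.
ΔQ = 81.0757 − 25 = 56.0757; wedge = 112 − 83.85 = 28.15.
Deadweight loss = ½ × 56.0757 × 28.15 = €789.27 thousand.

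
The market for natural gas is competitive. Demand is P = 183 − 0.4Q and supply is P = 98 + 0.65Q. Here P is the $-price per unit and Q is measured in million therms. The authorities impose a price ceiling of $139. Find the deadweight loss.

Competitive equilibrium: 183 − 0.4Q = 98 + 0.65Q → Q* = 80.9524, P* = 150.619.
At the ceiling P = 139, quantity supplied = (139 − 98)/0.65 = 63.0769.
Willingness to pay at Q' = 63.0769: 183 − 0.4·63.0769 = 157.7692.
ΔQ = 80.9524 − 63.0769 = 17.8755; wedge = 157.7692 − 139 = 18.7692.
The triangle = ½ × 17.8755 × 18.7692 = $167.75 million.

$167.75 million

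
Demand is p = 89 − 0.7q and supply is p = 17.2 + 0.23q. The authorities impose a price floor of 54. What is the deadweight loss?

Competitive equilibrium: 89 − 0.7q = 17.2 + 0.23q → q* = 77.2043, p* = 34.957.
At the floor p = 54, quantity demanded = (89 − 54)/0.7 = 50.
Sellers' marginal cost at q' = 50: 17.2 + 0.23·50 = 28.7.
Δq = 77.2043 − 50 = 27.2043; wedge = 54 − 28.7 = 25.3.
Deadweight loss = ½ × 27.2043 × 25.3 = 344.13.

344.13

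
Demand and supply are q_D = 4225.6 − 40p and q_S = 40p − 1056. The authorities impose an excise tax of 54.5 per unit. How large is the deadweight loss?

29702.50

In inverse form: demand p = 105.64 − 0.025q, supply p = 26.4 + 0.025q.
Competitive equilibrium: 105.64 − 0.025q = 26.4 + 0.025q → q* = 1584.8, p* = 66.02.
With the tax, the buyer price exceeds the seller price by 54.5: (105.64 − 0.025q) − (26.4 + 0.025q) = 54.5 → q' = 494.8.
Δq = 1584.8 − 494.8 = 1090; the wedge equals the tax, 54.5.
Deadweight loss = ½ × 1090 × 54.5 = 29702.50.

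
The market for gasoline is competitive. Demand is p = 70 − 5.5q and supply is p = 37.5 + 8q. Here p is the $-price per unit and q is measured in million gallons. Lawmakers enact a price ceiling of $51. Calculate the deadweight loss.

$3.50 million

Competitive equilibrium: 70 − 5.5q = 37.5 + 8q → q* = 2.4074, p* = 56.7593.
At the ceiling p = 51, quantity supplied = (51 − 37.5)/8 = 1.6875.
Willingness to pay at q' = 1.6875: 70 − 5.5·1.6875 = 60.7188.
Δq = 2.4074 − 1.6875 = 0.7199; wedge = 60.7188 − 51 = 9.7188.
DWL = ½ × 0.7199 × 9.7188 = $3.50 million.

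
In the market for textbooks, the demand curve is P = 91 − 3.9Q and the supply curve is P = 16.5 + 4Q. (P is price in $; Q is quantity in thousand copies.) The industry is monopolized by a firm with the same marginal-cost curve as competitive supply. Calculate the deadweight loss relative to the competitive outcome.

Competitive equilibrium: 91 − 3.9Q = 16.5 + 4Q → Q* = 9.4304, P* = 54.2215.
Marginal revenue: MR = 91 − 7.8Q. Set MR = MC: 91 − 7.8Q = 16.5 + 4Q → Q_m = 6.3136.
Price P_m = 91 − 3.9·6.3136 = 66.377; MC(Q_m) = 16.5 + 4·6.3136 = 41.7544.
Competitive Q* = 9.4304, so ΔQ = 3.1168; wedge = 66.377 − 41.7544 = 24.6226.
Welfare loss = ½ × 3.1168 × 24.6226 = $38.37 thousand.

$38.37 thousand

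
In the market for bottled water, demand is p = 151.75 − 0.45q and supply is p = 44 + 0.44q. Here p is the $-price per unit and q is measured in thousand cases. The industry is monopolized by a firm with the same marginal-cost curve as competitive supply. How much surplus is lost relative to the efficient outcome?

$735.58 thousand

Competitive equilibrium: 151.75 − 0.45q = 44 + 0.44q → q* = 121.0674, p* = 97.2697.
Marginal revenue: MR = 151.75 − 0.9q. Set MR = MC: 151.75 − 0.9q = 44 + 0.44q → q_m = 80.4104.
Price p_m = 151.75 − 0.45·80.4104 = 115.5653; MC(q_m) = 44 + 0.44·80.4104 = 79.3806.
Competitive q* = 121.0674, so Δq = 40.657; wedge = 115.5653 − 79.3806 = 36.1847.
Deadweight loss = ½ × 40.657 × 36.1847 = $735.58 thousand.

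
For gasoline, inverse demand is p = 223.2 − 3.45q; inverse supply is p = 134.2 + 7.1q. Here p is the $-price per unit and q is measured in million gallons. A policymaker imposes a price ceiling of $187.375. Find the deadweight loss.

Competitive equilibrium: 223.2 − 3.45q = 134.2 + 7.1q → q* = 8.436, p* = 194.0957.
At the ceiling p = 187.375, quantity supplied = (187.375 − 134.2)/7.1 = 7.4894.
Willingness to pay at q' = 7.4894: 223.2 − 3.45·7.4894 = 197.3616.
Δq = 8.436 − 7.4894 = 0.9466; wedge = 197.3616 − 187.375 = 9.9866.
Deadweight loss = ½ × 0.9466 × 9.9866 = $4.73 million.

$4.73 million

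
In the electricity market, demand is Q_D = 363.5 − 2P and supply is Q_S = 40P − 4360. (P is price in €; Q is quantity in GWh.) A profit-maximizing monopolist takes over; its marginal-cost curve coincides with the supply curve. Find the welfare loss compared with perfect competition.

In inverse form: demand P = 181.75 − 0.5Q, supply P = 109 + 0.025Q.
Competitive equilibrium: 181.75 − 0.5Q = 109 + 0.025Q → Q* = 138.5714, P* = 112.4643.
Marginal revenue: MR = 181.75 − Q. Set MR = MC: 181.75 − Q = 109 + 0.025Q → Q_m = 70.9756.
Price P_m = 181.75 − 0.5·70.9756 = 146.2622; MC(Q_m) = 109 + 0.025·70.9756 = 110.7744.
Competitive Q* = 138.5714, so ΔQ = 67.5958; wedge = 146.2622 − 110.7744 = 35.4878.
DWL = ½ × 67.5958 × 35.4878 = €1199.41.

€1199.41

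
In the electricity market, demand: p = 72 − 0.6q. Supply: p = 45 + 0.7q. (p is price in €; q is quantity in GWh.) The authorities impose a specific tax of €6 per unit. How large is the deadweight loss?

Competitive equilibrium: 72 − 0.6q = 45 + 0.7q → q* = 20.7692, p* = 59.5385.
With the tax, the buyer price exceeds the seller price by 6: (72 − 0.6q) − (45 + 0.7q) = 6 → q' = 16.1538.
Δq = 20.7692 − 16.1538 = 4.6154; the wedge equals the tax, 6.
Deadweight loss = ½ × 4.6154 × 6 = €13.85.

€13.85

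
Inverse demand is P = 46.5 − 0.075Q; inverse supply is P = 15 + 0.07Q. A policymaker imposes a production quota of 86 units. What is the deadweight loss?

1248.76

Competitive equilibrium: 46.5 − 0.075Q = 15 + 0.07Q → Q* = 217.2414, P* = 30.2069.
At Q = 86: demand price = 46.5 − 0.075·86 = 40.05; supply price = 15 + 0.07·86 = 21.02.
ΔQ = 217.2414 − 86 = 131.2414; wedge = 40.05 − 21.02 = 19.03.
The triangle = ½ × 131.2414 × 19.03 = 1248.76.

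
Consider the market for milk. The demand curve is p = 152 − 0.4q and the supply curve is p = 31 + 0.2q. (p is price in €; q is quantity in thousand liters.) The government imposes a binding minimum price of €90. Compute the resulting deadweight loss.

€653.33 thousand

Competitive equilibrium: 152 − 0.4q = 31 + 0.2q → q* = 201.6667, p* = 71.3333.
At the floor p = 90, quantity demanded = (152 − 90)/0.4 = 155.
Sellers' marginal cost at q' = 155: 31 + 0.2·155 = 62.
Δq = 201.6667 − 155 = 46.6667; wedge = 90 − 62 = 28.
Deadweight loss = ½ × 46.6667 × 28 = €653.33 thousand.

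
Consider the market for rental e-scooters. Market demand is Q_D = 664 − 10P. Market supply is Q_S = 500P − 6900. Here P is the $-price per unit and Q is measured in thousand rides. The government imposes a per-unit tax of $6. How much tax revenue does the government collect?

$2741.18 thousand

In inverse form: demand P = 66.4 − 0.1Q, supply P = 13.8 + 0.002Q.
Competitive equilibrium: 66.4 − 0.1Q = 13.8 + 0.002Q → Q* = 515.6863, P* = 14.8314.
With the tax, the buyer price exceeds the seller price by 6: (66.4 − 0.1Q) − (13.8 + 0.002Q) = 6 → Q' = 456.8627.
Tax revenue = 6 × 456.8627 = $2741.18 thousand.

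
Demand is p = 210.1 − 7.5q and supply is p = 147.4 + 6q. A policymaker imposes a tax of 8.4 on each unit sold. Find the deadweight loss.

2.61

Competitive equilibrium: 210.1 − 7.5q = 147.4 + 6q → q* = 4.6444, p* = 175.2667.
With the tax, the buyer price exceeds the seller price by 8.4: (210.1 − 7.5q) − (147.4 + 6q) = 8.4 → q' = 4.0222.
Δq = 4.6444 − 4.0222 = 0.6222; the wedge equals the tax, 8.4.
DWL = ½ × 0.6222 × 8.4 = 2.61.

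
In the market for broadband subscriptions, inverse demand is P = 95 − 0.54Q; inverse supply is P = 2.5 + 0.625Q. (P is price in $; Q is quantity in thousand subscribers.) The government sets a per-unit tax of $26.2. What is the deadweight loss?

$294.61 thousand

Competitive equilibrium: 95 − 0.54Q = 2.5 + 0.625Q → Q* = 79.3991, P* = 52.1245.
With the tax, the buyer price exceeds the seller price by 26.2: (95 − 0.54Q) − (2.5 + 0.625Q) = 26.2 → Q' = 56.9099.
ΔQ = 79.3991 − 56.9099 = 22.4892; the wedge equals the tax, 26.2.
The triangle = ½ × 22.4892 × 26.2 = $294.61 thousand.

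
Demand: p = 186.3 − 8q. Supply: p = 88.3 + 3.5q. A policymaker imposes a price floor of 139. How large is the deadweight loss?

Competitive equilibrium: 186.3 − 8q = 88.3 + 3.5q → q* = 8.5217, p* = 118.1261.
At the floor p = 139, quantity demanded = (186.3 − 139)/8 = 5.9125.
Sellers' marginal cost at q' = 5.9125: 88.3 + 3.5·5.9125 = 108.9938.
Δq = 8.5217 − 5.9125 = 2.6092; wedge = 139 − 108.9938 = 30.0062.
Deadweight loss = ½ × 2.6092 × 30.0062 = 39.15.

39.15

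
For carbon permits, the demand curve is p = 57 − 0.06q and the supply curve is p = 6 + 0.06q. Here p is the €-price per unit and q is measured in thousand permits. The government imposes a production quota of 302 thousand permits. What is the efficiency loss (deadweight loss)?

€907.74 thousand

Competitive equilibrium: 57 − 0.06q = 6 + 0.06q → q* = 425, p* = 31.5.
At q = 302: demand price = 57 − 0.06·302 = 38.88; supply price = 6 + 0.06·302 = 24.12.
Δq = 425 − 302 = 123; wedge = 38.88 − 24.12 = 14.76.
Welfare loss = ½ × 123 × 14.76 = €907.74 thousand.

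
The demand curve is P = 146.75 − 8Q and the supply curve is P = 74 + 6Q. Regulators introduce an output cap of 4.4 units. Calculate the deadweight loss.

Competitive equilibrium: 146.75 − 8Q = 74 + 6Q → Q* = 5.1964, P* = 105.1786.
At Q = 4.4: demand price = 146.75 − 8·4.4 = 111.55; supply price = 74 + 6·4.4 = 100.4.
ΔQ = 5.1964 − 4.4 = 0.7964; wedge = 111.55 − 100.4 = 11.15.
The triangle = ½ × 0.7964 × 11.15 = 4.44.

4.44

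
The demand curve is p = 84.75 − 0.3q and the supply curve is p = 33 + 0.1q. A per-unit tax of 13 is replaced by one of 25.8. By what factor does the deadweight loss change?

3.939

Competitive equilibrium: 84.75 − 0.3q = 33 + 0.1q → q* = 129.375, p* = 45.9375.
For a per-unit tax t: Δq = t/0.4, so DWL = ½·t·(t/0.4) = t²/0.8.
At t = 13: DWL = 211.25. At t = 25.8: DWL = 832.05.
Ratio = (25.8/13)² = 3.939.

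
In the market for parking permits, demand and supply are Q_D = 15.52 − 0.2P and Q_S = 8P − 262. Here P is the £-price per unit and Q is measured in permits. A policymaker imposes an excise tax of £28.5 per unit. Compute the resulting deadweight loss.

In inverse form: demand P = 77.6 − 5Q, supply P = 32.75 + 0.125Q.
Competitive equilibrium: 77.6 − 5Q = 32.75 + 0.125Q → Q* = 8.7512, P* = 33.8439.
With the tax, the buyer price exceeds the seller price by 28.5: (77.6 − 5Q) − (32.75 + 0.125Q) = 28.5 → Q' = 3.1902.
ΔQ = 8.7512 − 3.1902 = 5.561; the wedge equals the tax, 28.5.
Deadweight loss = ½ × 5.561 × 28.5 = £79.24.

£79.24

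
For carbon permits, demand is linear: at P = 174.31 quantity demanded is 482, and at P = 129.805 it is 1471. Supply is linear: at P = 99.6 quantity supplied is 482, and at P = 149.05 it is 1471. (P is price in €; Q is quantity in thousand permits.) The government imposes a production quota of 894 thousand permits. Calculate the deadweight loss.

€6659.08 thousand

Demand slope = (129.805 − 174.31)/(1471 − 482) = −0.045, so P = 196 − 0.045Q.
Supply slope = (149.05 − 99.6)/(1471 − 482) = 0.05, so P = 75.5 + 0.05Q.
Competitive equilibrium: 196 − 0.045Q = 75.5 + 0.05Q → Q* = 1268.4211, P* = 138.9211.
At Q = 894: demand price = 196 − 0.045·894 = 155.77; supply price = 75.5 + 0.05·894 = 120.2.
ΔQ = 1268.4211 − 894 = 374.4211; wedge = 155.77 − 120.2 = 35.57.
The triangle = ½ × 374.4211 × 35.57 = €6659.08 thousand.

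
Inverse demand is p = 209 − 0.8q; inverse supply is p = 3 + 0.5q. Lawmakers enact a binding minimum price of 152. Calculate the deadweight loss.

4943.80

Competitive equilibrium: 209 − 0.8q = 3 + 0.5q → q* = 158.4615, p* = 82.2308.
At the floor p = 152, quantity demanded = (209 − 152)/0.8 = 71.25.
Sellers' marginal cost at q' = 71.25: 3 + 0.5·71.25 = 38.625.
Δq = 158.4615 − 71.25 = 87.2115; wedge = 152 − 38.625 = 113.375.
The triangle = ½ × 87.2115 × 113.375 = 4943.80.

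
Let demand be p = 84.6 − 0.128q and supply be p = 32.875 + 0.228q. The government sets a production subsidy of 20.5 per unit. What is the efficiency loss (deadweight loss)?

Competitive equilibrium: 84.6 − 0.128q = 32.875 + 0.228q → q* = 145.2949, p* = 66.0022.
The subsidy lowers effective supply by 20.5: p = 12.375 + 0.228q.
New quantity: 84.6 − 0.128q = 12.375 + 0.228q → q' = 202.8792.
Overproduction Δq = 202.8792 − 145.2949 = 57.5843; wedge = subsidy = 20.5.
The triangle = ½ × 57.5843 × 20.5 = 590.24.

590.24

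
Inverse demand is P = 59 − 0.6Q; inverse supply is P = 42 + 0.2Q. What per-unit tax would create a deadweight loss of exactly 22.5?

6

Competitive equilibrium: 59 − 0.6Q = 42 + 0.2Q → Q* = 21.25, P* = 46.25.
A tax t gives ΔQ = t/0.8 and wedge t, so DWL = t²/1.6.
t²/1.6 = 22.5 → t² = 36 → t = 6.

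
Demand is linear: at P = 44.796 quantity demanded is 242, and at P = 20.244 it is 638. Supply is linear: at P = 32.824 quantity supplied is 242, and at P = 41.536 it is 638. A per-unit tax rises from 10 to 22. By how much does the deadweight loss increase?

Demand slope = (20.244 − 44.796)/(638 − 242) = −0.062, so P = 59.8 − 0.062Q.
Supply slope = (41.536 − 32.824)/(638 − 242) = 0.022, so P = 27.5 + 0.022Q.
Competitive equilibrium: 59.8 − 0.062Q = 27.5 + 0.022Q → Q* = 384.5238, P* = 35.9595.
For a per-unit tax t: ΔQ = t/0.084, so DWL = ½·t·(t/0.084) = t²/0.168.
At t = 10: DWL = 595.238. At t = 22: DWL = 2880.952.
Increase = 2880.952 − 595.238 = 2285.71.

2285.71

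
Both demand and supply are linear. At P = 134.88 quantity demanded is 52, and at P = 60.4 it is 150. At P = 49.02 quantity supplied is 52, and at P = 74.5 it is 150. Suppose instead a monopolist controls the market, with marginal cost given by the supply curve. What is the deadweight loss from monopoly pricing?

Demand slope = (60.4 − 134.88)/(150 − 52) = −0.76, so P = 174.4 − 0.76Q.
Supply slope = (74.5 − 49.02)/(150 − 52) = 0.26, so P = 35.5 + 0.26Q.
Competitive equilibrium: 174.4 − 0.76Q = 35.5 + 0.26Q → Q* = 136.1765, P* = 70.9059.
Marginal revenue: MR = 174.4 − 1.52Q. Set MR = MC: 174.4 − 1.52Q = 35.5 + 0.26Q → Q_m = 78.0337.
Price P_m = 174.4 − 0.76·78.0337 = 115.0944; MC(Q_m) = 35.5 + 0.26·78.0337 = 55.7888.
Competitive Q* = 136.1765, so ΔQ = 58.1428; wedge = 115.0944 − 55.7888 = 59.3056.
The triangle = ½ × 58.1428 × 59.3056 = 1724.10.

1724.10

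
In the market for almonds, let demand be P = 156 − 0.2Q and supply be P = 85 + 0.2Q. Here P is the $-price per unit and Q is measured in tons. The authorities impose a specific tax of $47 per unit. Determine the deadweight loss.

$2761.25

Competitive equilibrium: 156 − 0.2Q = 85 + 0.2Q → Q* = 177.5, P* = 120.5.
With the tax, the buyer price exceeds the seller price by 47: (156 − 0.2Q) − (85 + 0.2Q) = 47 → Q' = 60.
ΔQ = 177.5 − 60 = 117.5; the wedge equals the tax, 47.
DWL = ½ × 117.5 × 47 = $2761.25.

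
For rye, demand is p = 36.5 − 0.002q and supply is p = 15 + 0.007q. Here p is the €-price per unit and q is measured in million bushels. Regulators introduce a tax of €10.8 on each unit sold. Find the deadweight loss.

€6480 million

Competitive equilibrium: 36.5 − 0.002q = 15 + 0.007q → q* = 2388.8889, p* = 31.7222.
With the tax, the buyer price exceeds the seller price by 10.8: (36.5 − 0.002q) − (15 + 0.007q) = 10.8 → q' = 1188.8889.
Δq = 2388.8889 − 1188.8889 = 1200; the wedge equals the tax, 10.8.
Deadweight loss = ½ × 1200 × 10.8 = €6480 million.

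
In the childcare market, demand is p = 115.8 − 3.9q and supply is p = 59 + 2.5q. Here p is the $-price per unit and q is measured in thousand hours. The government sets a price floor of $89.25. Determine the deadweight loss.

$13.68 thousand

Competitive equilibrium: 115.8 − 3.9q = 59 + 2.5q → q* = 8.875, p* = 81.1875.
At the floor p = 89.25, quantity demanded = (115.8 − 89.25)/3.9 = 6.8077.
Sellers' marginal cost at q' = 6.8077: 59 + 2.5·6.8077 = 76.0193.
Δq = 8.875 − 6.8077 = 2.0673; wedge = 89.25 − 76.0193 = 13.2307.
Welfare loss = ½ × 2.0673 × 13.2307 = $13.68 thousand.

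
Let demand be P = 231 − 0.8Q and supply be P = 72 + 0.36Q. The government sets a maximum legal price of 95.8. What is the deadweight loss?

Competitive equilibrium: 231 − 0.8Q = 72 + 0.36Q → Q* = 137.069, P* = 121.3448.
At the ceiling P = 95.8, quantity supplied = (95.8 − 72)/0.36 = 66.1111.
Willingness to pay at Q' = 66.1111: 231 − 0.8·66.1111 = 178.1111.
ΔQ = 137.069 − 66.1111 = 70.9579; wedge = 178.1111 − 95.8 = 82.3111.
The triangle = ½ × 70.9579 × 82.3111 = 2920.31.

2920.31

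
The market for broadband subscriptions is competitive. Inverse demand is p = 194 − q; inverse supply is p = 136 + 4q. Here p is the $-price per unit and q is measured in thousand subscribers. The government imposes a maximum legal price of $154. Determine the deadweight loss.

Competitive equilibrium: 194 − q = 136 + 4q → q* = 11.6, p* = 182.4.
At the ceiling p = 154, quantity supplied = (154 − 136)/4 = 4.5.
Willingness to pay at q' = 4.5: 194 − 1·4.5 = 189.5.
Δq = 11.6 − 4.5 = 7.1; wedge = 189.5 − 154 = 35.5.
Welfare loss = ½ × 7.1 × 35.5 = $126.025 thousand.

$126.025 thousand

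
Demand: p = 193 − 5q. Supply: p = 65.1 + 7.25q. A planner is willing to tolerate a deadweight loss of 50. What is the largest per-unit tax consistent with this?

Competitive equilibrium: 193 − 5q = 65.1 + 7.25q → q* = 10.4408, p* = 140.7959.
A tax t gives Δq = t/12.25 and wedge t, so DWL = t²/24.5.
t²/24.5 = 50 → t² = 1225 → t = 35.

35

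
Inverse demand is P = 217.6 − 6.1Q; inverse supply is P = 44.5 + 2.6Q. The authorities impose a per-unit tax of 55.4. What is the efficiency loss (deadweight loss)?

176.39

Competitive equilibrium: 217.6 − 6.1Q = 44.5 + 2.6Q → Q* = 19.8966, P* = 96.231.
With the tax, the buyer price exceeds the seller price by 55.4: (217.6 − 6.1Q) − (44.5 + 2.6Q) = 55.4 → Q' = 13.5287.
ΔQ = 19.8966 − 13.5287 = 6.3679; the wedge equals the tax, 55.4.
Welfare loss = ½ × 6.3679 × 55.4 = 176.39.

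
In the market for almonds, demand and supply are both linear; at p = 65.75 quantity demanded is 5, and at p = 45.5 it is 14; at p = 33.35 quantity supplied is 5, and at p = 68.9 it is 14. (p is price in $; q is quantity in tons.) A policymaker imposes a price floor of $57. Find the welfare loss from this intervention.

$5.54

Demand slope = (45.5 − 65.75)/(14 − 5) = −2.25, so p = 77 − 2.25q.
Supply slope = (68.9 − 33.35)/(14 − 5) = 3.95, so p = 13.6 + 3.95q.
Competitive equilibrium: 77 − 2.25q = 13.6 + 3.95q → q* = 10.2258, p* = 53.9919.
At the floor p = 57, quantity demanded = (77 − 57)/2.25 = 8.8889.
Sellers' marginal cost at q' = 8.8889: 13.6 + 3.95·8.8889 = 48.7112.
Δq = 10.2258 − 8.8889 = 1.3369; wedge = 57 − 48.7112 = 8.2888.
DWL = ½ × 1.3369 × 8.2888 = $5.54.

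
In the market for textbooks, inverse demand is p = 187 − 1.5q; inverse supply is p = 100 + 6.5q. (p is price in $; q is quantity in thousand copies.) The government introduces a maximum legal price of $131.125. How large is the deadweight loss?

$148.18 thousand

Competitive equilibrium: 187 − 1.5q = 100 + 6.5q → q* = 10.875, p* = 170.6875.
At the ceiling p = 131.125, quantity supplied = (131.125 − 100)/6.5 = 4.7885.
Willingness to pay at q' = 4.7885: 187 − 1.5·4.7885 = 179.8173.
Δq = 10.875 − 4.7885 = 6.0865; wedge = 179.8173 − 131.125 = 48.6923.
Deadweight loss = ½ × 6.0865 × 48.6923 = $148.18 thousand.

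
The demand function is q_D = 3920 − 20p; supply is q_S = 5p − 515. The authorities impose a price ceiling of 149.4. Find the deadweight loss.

2450

In inverse form: demand p = 196 − 0.05q, supply p = 103 + 0.2q.
Competitive equilibrium: 196 − 0.05q = 103 + 0.2q → q* = 372, p* = 177.4.
At the ceiling p = 149.4, quantity supplied = (149.4 − 103)/0.2 = 232.
Willingness to pay at q' = 232: 196 − 0.05·232 = 184.4.
Δq = 372 − 232 = 140; wedge = 184.4 − 149.4 = 35.
Deadweight loss = ½ × 140 × 35 = 2450.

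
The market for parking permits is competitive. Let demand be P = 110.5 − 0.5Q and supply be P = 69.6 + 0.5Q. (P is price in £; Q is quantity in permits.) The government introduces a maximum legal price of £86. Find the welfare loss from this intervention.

Competitive equilibrium: 110.5 − 0.5Q = 69.6 + 0.5Q → Q* = 40.9, P* = 90.05.
At the ceiling P = 86, quantity supplied = (86 − 69.6)/0.5 = 32.8.
Willingness to pay at Q' = 32.8: 110.5 − 0.5·32.8 = 94.1.
ΔQ = 40.9 − 32.8 = 8.1; wedge = 94.1 − 86 = 8.1.
The triangle = ½ × 8.1 × 8.1 = £32.805.

£32.805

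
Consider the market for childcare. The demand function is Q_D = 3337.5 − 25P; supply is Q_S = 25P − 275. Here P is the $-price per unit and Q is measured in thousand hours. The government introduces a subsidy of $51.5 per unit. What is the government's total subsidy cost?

$112012.50 thousand

In inverse form: demand P = 133.5 − 0.04Q, supply P = 11 + 0.04Q.
Competitive equilibrium: 133.5 − 0.04Q = 11 + 0.04Q → Q* = 1531.25, P* = 72.25.
The subsidy lowers effective supply by 51.5: P = 0.04Q − 40.5.
New quantity: 133.5 − 0.04Q = 0.04Q − 40.5 → Q' = 2175.
Total subsidy cost = 51.5 × 2175 = $112012.50 thousand.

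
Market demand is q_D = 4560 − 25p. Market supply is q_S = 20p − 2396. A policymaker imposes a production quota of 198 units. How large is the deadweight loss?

In inverse form: demand p = 182.4 − 0.04q, supply p = 119.8 + 0.05q.
Competitive equilibrium: 182.4 − 0.04q = 119.8 + 0.05q → q* = 695.5556, p* = 154.5778.
At q = 198: demand price = 182.4 − 0.04·198 = 174.48; supply price = 119.8 + 0.05·198 = 129.7.
Δq = 695.5556 − 198 = 497.5556; wedge = 174.48 − 129.7 = 44.78.
Welfare loss = ½ × 497.5556 × 44.78 = 11140.27.

11140.27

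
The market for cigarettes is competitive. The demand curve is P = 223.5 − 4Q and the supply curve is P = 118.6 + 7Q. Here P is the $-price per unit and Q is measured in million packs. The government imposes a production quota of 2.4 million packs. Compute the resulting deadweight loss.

$280.10 million

Competitive equilibrium: 223.5 − 4Q = 118.6 + 7Q → Q* = 9.5364, P* = 185.3545.
At Q = 2.4: demand price = 223.5 − 4·2.4 = 213.9; supply price = 118.6 + 7·2.4 = 135.4.
ΔQ = 9.5364 − 2.4 = 7.1364; wedge = 213.9 − 135.4 = 78.5.
The triangle = ½ × 7.1364 × 78.5 = $280.10 million.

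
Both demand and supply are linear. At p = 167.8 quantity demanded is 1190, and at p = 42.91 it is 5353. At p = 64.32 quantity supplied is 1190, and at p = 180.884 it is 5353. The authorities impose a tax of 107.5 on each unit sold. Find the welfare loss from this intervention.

Demand slope = (42.91 − 167.8)/(5353 − 1190) = −0.03, so p = 203.5 − 0.03q.
Supply slope = (180.884 − 64.32)/(5353 − 1190) = 0.028, so p = 31 + 0.028q.
Competitive equilibrium: 203.5 − 0.03q = 31 + 0.028q → q* = 2974.1379, p* = 114.2759.
With the tax, the buyer price exceeds the seller price by 107.5: (203.5 − 0.03q) − (31 + 0.028q) = 107.5 → q' = 1120.6897.
Δq = 2974.1379 − 1120.6897 = 1853.4482; the wedge equals the tax, 107.5.
DWL = ½ × 1853.4482 × 107.5 = 99622.84.

99622.84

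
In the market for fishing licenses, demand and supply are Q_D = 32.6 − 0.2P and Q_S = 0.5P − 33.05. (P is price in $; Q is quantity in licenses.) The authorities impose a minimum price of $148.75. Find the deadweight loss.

$422.95

In inverse form: demand P = 163 − 5Q, supply P = 66.1 + 2Q.
Competitive equilibrium: 163 − 5Q = 66.1 + 2Q → Q* = 13.8429, P* = 93.7857.
At the floor P = 148.75, quantity demanded = (163 − 148.75)/5 = 2.85.
Sellers' marginal cost at Q' = 2.85: 66.1 + 2·2.85 = 71.8.
ΔQ = 13.8429 − 2.85 = 10.9929; wedge = 148.75 − 71.8 = 76.95.
DWL = ½ × 10.9929 × 76.95 = $422.95.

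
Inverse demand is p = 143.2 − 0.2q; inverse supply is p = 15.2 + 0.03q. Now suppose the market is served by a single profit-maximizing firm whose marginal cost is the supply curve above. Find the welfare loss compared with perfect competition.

Competitive equilibrium: 143.2 − 0.2q = 15.2 + 0.03q → q* = 556.5217, p* = 31.8957.
Marginal revenue: MR = 143.2 − 0.4q. Set MR = MC: 143.2 − 0.4q = 15.2 + 0.03q → q_m = 297.6744.
Price p_m = 143.2 − 0.2·297.6744 = 83.6651; MC(q_m) = 15.2 + 0.03·297.6744 = 24.1302.
Competitive q* = 556.5217, so Δq = 258.8473; wedge = 83.6651 − 24.1302 = 59.5349.
The triangle = ½ × 258.8473 × 59.5349 = 7705.22.

7705.22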